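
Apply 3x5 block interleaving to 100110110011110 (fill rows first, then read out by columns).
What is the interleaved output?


Matrix:
  10011
  01100
  11110
Read columns: 101011011101100

101011011101100


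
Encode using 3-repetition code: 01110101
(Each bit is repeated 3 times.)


Each bit -> 3 copies

000111111111000111000111


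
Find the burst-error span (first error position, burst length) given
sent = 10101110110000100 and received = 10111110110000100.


XOR: 00010000000000000

Burst at position 3, length 1


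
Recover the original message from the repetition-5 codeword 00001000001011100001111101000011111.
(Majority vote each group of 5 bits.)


Groups: 00001, 00000, 10111, 00001, 11110, 10000, 11111
Majority votes: 0010101

0010101


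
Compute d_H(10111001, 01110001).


XOR: 11001000
Count of 1s: 3

3


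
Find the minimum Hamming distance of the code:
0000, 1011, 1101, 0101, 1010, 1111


Comparing all pairs, minimum distance: 1
Can detect 0 errors, correct 0 errors

1


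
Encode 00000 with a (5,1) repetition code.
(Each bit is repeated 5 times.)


Each bit -> 5 copies

0000000000000000000000000


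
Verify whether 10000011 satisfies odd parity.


Number of 1s: 3

Yes, parity is correct (3 ones)


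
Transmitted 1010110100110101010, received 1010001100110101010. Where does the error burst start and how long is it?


XOR: 0000111000000000000

Burst at position 4, length 3


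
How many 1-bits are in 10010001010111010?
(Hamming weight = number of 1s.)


Counting 1s in 10010001010111010

8


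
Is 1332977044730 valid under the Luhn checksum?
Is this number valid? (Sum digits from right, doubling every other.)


Luhn sum = 60
60 mod 10 = 0

Valid (Luhn sum mod 10 = 0)


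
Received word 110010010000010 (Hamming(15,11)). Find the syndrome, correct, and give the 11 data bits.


Syndrome = 0: no error detected

Data: 01000000010 (no errors)


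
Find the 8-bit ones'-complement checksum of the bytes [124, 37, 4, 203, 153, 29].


Sum = 550 mod 256 = 38
Complement = 217

217


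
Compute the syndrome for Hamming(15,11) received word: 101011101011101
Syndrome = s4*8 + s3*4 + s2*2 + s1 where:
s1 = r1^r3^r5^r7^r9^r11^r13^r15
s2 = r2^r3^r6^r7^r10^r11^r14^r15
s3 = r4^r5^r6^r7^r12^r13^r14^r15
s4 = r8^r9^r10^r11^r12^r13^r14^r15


s1=0, s2=1, s3=0, s4=1

Syndrome = 10 (error at position 10)


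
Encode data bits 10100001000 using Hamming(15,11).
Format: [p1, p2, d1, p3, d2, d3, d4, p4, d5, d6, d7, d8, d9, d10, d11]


Parity bits: p1=1, p2=0, p3=0, p4=1

101001010001000


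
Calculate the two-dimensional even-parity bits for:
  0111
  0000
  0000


Row parities: 100
Column parities: 0111

Row P: 100, Col P: 0111, Corner: 1


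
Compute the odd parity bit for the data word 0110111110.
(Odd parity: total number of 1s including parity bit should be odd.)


Number of 1s in data: 7
Parity bit: 0

0


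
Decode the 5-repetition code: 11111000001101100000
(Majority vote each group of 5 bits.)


Groups: 11111, 00000, 11011, 00000
Majority votes: 1010

1010


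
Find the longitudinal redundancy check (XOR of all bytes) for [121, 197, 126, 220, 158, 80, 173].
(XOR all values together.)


XOR chain: 121 ^ 197 ^ 126 ^ 220 ^ 158 ^ 80 ^ 173 = 125

125


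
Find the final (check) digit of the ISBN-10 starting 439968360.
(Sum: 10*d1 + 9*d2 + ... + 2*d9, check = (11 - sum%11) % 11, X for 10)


Weighted sum: 308
308 mod 11 = 0

Check digit: 0


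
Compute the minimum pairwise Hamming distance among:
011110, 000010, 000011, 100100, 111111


Comparing all pairs, minimum distance: 1
Can detect 0 errors, correct 0 errors

1


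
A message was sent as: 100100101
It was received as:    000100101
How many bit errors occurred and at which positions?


XOR: 100000000

1 error(s) at position(s): 0


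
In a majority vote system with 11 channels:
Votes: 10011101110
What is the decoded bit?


Ones: 7 out of 11
Threshold: 6

1 (7/11 voted 1)


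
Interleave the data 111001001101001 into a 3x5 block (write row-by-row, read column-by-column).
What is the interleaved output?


Matrix:
  11100
  10011
  01001
Read columns: 110101100010011

110101100010011


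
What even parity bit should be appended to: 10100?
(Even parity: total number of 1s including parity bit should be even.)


Number of 1s in data: 2
Parity bit: 0

0


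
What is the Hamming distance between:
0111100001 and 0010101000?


XOR: 0101001001
Count of 1s: 4

4


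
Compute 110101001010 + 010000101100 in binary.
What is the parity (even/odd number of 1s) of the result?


110101001010 = 3402
010000101100 = 1068
Sum = 4470 = 1000101110110
1s count = 7

odd parity (7 ones in 1000101110110)


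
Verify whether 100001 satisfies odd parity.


Number of 1s: 2

No, parity error (2 ones)


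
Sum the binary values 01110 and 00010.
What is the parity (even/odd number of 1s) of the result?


01110 = 14
00010 = 2
Sum = 16 = 10000
1s count = 1

odd parity (1 ones in 10000)


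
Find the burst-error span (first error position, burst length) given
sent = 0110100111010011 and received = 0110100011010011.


XOR: 0000000100000000

Burst at position 7, length 1


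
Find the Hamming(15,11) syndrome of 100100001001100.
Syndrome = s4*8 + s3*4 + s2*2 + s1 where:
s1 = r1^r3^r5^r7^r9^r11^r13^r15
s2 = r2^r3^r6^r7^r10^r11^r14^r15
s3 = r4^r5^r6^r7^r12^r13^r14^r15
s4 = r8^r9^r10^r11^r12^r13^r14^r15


s1=1, s2=0, s3=1, s4=1

Syndrome = 13 (error at position 13)


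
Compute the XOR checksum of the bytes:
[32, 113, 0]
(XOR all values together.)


XOR chain: 32 ^ 113 ^ 0 = 81

81


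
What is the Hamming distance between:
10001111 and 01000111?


XOR: 11001000
Count of 1s: 3

3


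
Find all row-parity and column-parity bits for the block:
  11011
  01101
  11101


Row parities: 010
Column parities: 01011

Row P: 010, Col P: 01011, Corner: 1


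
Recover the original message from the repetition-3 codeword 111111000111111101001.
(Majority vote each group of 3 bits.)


Groups: 111, 111, 000, 111, 111, 101, 001
Majority votes: 1101110

1101110


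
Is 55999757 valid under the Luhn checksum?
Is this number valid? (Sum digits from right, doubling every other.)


Luhn sum = 48
48 mod 10 = 8

Invalid (Luhn sum mod 10 = 8)


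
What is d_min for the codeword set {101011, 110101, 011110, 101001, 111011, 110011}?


Comparing all pairs, minimum distance: 1
Can detect 0 errors, correct 0 errors

1


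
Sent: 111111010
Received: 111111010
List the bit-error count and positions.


XOR: 000000000

0 errors (received matches sent)


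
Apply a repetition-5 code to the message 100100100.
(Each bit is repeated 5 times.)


Each bit -> 5 copies

111110000000000111110000000000111110000000000


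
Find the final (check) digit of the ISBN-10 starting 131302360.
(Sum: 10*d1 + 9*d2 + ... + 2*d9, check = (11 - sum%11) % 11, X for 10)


Weighted sum: 106
106 mod 11 = 7

Check digit: 4


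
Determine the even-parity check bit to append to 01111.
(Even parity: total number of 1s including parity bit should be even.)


Number of 1s in data: 4
Parity bit: 0

0


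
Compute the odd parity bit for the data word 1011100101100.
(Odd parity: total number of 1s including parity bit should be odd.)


Number of 1s in data: 7
Parity bit: 0

0


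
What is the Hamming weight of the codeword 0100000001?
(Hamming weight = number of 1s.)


Counting 1s in 0100000001

2


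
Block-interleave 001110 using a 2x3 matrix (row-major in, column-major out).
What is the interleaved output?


Matrix:
  001
  110
Read columns: 010110

010110


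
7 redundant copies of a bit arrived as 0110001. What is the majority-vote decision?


Ones: 3 out of 7
Threshold: 4

0 (3/7 voted 1)


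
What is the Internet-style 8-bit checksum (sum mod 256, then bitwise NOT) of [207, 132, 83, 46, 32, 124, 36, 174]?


Sum = 834 mod 256 = 66
Complement = 189

189


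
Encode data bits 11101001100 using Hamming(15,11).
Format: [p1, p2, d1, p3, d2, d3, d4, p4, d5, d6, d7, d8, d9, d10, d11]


Parity bits: p1=0, p2=0, p3=0, p4=1

001011011001100


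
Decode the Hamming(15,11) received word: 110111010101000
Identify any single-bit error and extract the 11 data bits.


Syndrome = 10: error at position 10

Data: 01100001000 (corrected bit 10)


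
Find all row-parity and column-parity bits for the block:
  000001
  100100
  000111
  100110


Row parities: 1011
Column parities: 000100

Row P: 1011, Col P: 000100, Corner: 1


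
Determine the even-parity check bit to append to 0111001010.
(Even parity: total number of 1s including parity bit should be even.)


Number of 1s in data: 5
Parity bit: 1

1


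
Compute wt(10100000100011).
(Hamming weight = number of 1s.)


Counting 1s in 10100000100011

5


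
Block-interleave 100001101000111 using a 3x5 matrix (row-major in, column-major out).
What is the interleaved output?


Matrix:
  10000
  11010
  00111
Read columns: 110010001011001

110010001011001


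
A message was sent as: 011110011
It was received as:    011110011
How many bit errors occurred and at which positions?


XOR: 000000000

0 errors (received matches sent)


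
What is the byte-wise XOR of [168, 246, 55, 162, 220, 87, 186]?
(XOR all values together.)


XOR chain: 168 ^ 246 ^ 55 ^ 162 ^ 220 ^ 87 ^ 186 = 250

250


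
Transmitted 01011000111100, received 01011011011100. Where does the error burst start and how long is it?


XOR: 00000011100000

Burst at position 6, length 3


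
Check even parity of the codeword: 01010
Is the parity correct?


Number of 1s: 2

Yes, parity is correct (2 ones)


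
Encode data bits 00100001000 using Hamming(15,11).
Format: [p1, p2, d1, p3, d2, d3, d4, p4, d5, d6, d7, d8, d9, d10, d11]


Parity bits: p1=0, p2=1, p3=0, p4=1

010001010001000


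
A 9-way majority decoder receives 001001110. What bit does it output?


Ones: 4 out of 9
Threshold: 5

0 (4/9 voted 1)


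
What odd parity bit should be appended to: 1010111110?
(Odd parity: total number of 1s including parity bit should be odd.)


Number of 1s in data: 7
Parity bit: 0

0


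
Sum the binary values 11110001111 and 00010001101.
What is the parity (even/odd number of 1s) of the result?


11110001111 = 1935
00010001101 = 141
Sum = 2076 = 100000011100
1s count = 4

even parity (4 ones in 100000011100)


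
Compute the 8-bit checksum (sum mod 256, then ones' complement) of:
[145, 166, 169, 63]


Sum = 543 mod 256 = 31
Complement = 224

224


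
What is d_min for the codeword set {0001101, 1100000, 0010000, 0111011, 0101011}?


Comparing all pairs, minimum distance: 1
Can detect 0 errors, correct 0 errors

1


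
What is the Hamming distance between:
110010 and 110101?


XOR: 000111
Count of 1s: 3

3


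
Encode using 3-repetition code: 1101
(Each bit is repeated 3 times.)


Each bit -> 3 copies

111111000111


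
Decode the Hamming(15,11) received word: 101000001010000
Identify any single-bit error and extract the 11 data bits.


Syndrome = 0: no error detected

Data: 10001010000 (no errors)


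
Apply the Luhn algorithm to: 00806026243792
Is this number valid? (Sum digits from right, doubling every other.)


Luhn sum = 52
52 mod 10 = 2

Invalid (Luhn sum mod 10 = 2)


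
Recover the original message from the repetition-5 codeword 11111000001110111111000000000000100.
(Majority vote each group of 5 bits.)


Groups: 11111, 00000, 11101, 11111, 00000, 00000, 00100
Majority votes: 1011000

1011000


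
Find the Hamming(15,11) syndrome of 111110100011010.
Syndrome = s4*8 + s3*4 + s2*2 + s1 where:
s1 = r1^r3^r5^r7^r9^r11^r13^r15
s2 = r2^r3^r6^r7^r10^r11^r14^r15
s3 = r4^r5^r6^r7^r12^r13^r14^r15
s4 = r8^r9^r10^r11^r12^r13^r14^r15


s1=1, s2=1, s3=1, s4=1

Syndrome = 15 (error at position 15)


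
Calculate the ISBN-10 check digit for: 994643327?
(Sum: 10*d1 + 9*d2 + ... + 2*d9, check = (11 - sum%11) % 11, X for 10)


Weighted sum: 316
316 mod 11 = 8

Check digit: 3


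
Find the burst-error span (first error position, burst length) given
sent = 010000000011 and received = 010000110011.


XOR: 000000110000

Burst at position 6, length 2


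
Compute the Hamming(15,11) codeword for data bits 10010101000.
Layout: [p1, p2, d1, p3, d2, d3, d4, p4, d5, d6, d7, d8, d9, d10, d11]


Parity bits: p1=0, p2=1, p3=0, p4=0

011000100101000


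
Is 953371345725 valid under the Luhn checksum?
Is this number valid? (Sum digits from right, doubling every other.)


Luhn sum = 56
56 mod 10 = 6

Invalid (Luhn sum mod 10 = 6)


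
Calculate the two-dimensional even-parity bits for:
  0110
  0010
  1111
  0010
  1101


Row parities: 01011
Column parities: 0100

Row P: 01011, Col P: 0100, Corner: 1


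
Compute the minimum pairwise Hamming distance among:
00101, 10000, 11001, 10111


Comparing all pairs, minimum distance: 2
Can detect 1 errors, correct 0 errors

2


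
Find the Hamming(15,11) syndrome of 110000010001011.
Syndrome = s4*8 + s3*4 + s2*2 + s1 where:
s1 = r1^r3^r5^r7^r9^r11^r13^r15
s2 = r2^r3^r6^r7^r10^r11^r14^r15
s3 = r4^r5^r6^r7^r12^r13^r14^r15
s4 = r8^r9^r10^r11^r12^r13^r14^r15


s1=0, s2=1, s3=1, s4=0

Syndrome = 6 (error at position 6)


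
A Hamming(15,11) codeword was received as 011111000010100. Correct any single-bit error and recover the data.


Syndrome = 0: no error detected

Data: 11100010100 (no errors)


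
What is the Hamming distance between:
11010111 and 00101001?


XOR: 11111110
Count of 1s: 7

7


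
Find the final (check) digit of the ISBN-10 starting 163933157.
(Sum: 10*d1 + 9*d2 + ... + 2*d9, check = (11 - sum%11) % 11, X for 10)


Weighted sum: 217
217 mod 11 = 8

Check digit: 3


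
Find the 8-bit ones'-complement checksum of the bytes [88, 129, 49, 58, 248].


Sum = 572 mod 256 = 60
Complement = 195

195


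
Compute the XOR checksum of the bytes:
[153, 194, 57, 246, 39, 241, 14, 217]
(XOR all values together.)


XOR chain: 153 ^ 194 ^ 57 ^ 246 ^ 39 ^ 241 ^ 14 ^ 217 = 149

149


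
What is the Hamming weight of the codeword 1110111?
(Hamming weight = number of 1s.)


Counting 1s in 1110111

6


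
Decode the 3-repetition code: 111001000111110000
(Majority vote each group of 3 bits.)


Groups: 111, 001, 000, 111, 110, 000
Majority votes: 100110

100110


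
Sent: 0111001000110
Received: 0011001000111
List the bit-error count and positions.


XOR: 0100000000001

2 error(s) at position(s): 1, 12


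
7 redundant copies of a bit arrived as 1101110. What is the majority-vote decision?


Ones: 5 out of 7
Threshold: 4

1 (5/7 voted 1)


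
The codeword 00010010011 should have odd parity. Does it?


Number of 1s: 4

No, parity error (4 ones)


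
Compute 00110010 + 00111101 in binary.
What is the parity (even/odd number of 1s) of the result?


00110010 = 50
00111101 = 61
Sum = 111 = 1101111
1s count = 6

even parity (6 ones in 1101111)


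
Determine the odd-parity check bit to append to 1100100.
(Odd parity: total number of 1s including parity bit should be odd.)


Number of 1s in data: 3
Parity bit: 0

0


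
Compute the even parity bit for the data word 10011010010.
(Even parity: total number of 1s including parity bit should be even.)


Number of 1s in data: 5
Parity bit: 1

1


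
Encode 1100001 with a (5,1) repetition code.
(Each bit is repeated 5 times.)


Each bit -> 5 copies

11111111110000000000000000000011111


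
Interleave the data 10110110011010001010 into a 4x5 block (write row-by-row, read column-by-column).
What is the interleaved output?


Matrix:
  10110
  11001
  10100
  01010
Read columns: 11100101101010010100

11100101101010010100


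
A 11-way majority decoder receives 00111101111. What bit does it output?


Ones: 8 out of 11
Threshold: 6

1 (8/11 voted 1)


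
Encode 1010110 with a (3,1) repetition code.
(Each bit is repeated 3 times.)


Each bit -> 3 copies

111000111000111111000


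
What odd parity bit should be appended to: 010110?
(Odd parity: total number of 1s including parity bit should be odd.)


Number of 1s in data: 3
Parity bit: 0

0


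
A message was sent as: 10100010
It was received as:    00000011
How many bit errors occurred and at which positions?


XOR: 10100001

3 error(s) at position(s): 0, 2, 7


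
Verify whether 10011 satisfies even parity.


Number of 1s: 3

No, parity error (3 ones)


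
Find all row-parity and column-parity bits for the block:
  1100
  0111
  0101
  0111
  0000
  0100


Row parities: 010101
Column parities: 1101

Row P: 010101, Col P: 1101, Corner: 1


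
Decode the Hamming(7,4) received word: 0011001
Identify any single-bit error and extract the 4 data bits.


Syndrome = 0: no error detected

Data: 1001 (no errors)


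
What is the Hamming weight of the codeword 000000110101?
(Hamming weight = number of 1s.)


Counting 1s in 000000110101

4


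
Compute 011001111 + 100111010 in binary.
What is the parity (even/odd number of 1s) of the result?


011001111 = 207
100111010 = 314
Sum = 521 = 1000001001
1s count = 3

odd parity (3 ones in 1000001001)


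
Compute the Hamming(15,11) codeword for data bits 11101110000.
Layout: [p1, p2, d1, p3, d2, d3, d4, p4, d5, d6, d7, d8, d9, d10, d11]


Parity bits: p1=0, p2=0, p3=0, p4=1

001011011110000


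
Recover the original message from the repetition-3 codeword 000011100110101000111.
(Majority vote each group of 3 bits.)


Groups: 000, 011, 100, 110, 101, 000, 111
Majority votes: 0101101

0101101


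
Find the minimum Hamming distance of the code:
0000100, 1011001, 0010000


Comparing all pairs, minimum distance: 2
Can detect 1 errors, correct 0 errors

2


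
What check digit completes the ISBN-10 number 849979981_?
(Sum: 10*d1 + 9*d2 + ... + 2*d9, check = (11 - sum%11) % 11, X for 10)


Weighted sum: 400
400 mod 11 = 4

Check digit: 7


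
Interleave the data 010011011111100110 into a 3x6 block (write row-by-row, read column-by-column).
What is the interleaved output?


Matrix:
  010011
  011111
  100110
Read columns: 001110010011111110

001110010011111110


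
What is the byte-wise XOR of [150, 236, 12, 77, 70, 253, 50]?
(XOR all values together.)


XOR chain: 150 ^ 236 ^ 12 ^ 77 ^ 70 ^ 253 ^ 50 = 178

178


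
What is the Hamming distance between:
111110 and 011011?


XOR: 100101
Count of 1s: 3

3


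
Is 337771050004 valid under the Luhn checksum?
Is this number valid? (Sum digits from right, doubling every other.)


Luhn sum = 36
36 mod 10 = 6

Invalid (Luhn sum mod 10 = 6)


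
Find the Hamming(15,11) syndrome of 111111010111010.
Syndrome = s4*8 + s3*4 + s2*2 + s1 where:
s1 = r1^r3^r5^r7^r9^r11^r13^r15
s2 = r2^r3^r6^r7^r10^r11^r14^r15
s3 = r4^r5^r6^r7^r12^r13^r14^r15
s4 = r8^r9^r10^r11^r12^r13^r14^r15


s1=0, s2=0, s3=1, s4=1

Syndrome = 12 (error at position 12)


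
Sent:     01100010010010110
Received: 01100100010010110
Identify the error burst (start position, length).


XOR: 00000110000000000

Burst at position 5, length 2


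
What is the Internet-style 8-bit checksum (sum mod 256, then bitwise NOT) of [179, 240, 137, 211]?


Sum = 767 mod 256 = 255
Complement = 0

0


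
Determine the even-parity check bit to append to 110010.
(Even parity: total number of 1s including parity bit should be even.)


Number of 1s in data: 3
Parity bit: 1

1


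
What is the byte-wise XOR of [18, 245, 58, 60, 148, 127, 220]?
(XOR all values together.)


XOR chain: 18 ^ 245 ^ 58 ^ 60 ^ 148 ^ 127 ^ 220 = 214

214


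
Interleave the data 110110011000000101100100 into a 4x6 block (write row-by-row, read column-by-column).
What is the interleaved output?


Matrix:
  110110
  011000
  000101
  100100
Read columns: 100111000100101110000010

100111000100101110000010


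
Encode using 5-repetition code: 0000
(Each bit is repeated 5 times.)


Each bit -> 5 copies

00000000000000000000


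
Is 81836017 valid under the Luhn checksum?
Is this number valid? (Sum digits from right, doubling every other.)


Luhn sum = 30
30 mod 10 = 0

Valid (Luhn sum mod 10 = 0)


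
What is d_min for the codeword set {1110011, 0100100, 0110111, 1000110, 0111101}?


Comparing all pairs, minimum distance: 2
Can detect 1 errors, correct 0 errors

2


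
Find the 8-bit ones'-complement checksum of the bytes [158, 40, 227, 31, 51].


Sum = 507 mod 256 = 251
Complement = 4

4


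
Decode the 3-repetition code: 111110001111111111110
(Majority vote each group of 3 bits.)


Groups: 111, 110, 001, 111, 111, 111, 110
Majority votes: 1101111

1101111


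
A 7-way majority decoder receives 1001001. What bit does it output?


Ones: 3 out of 7
Threshold: 4

0 (3/7 voted 1)


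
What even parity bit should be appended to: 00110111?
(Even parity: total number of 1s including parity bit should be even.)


Number of 1s in data: 5
Parity bit: 1

1


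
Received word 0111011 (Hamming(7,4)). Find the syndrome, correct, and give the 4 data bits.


Syndrome = 4: error at position 4

Data: 1011 (corrected bit 4)


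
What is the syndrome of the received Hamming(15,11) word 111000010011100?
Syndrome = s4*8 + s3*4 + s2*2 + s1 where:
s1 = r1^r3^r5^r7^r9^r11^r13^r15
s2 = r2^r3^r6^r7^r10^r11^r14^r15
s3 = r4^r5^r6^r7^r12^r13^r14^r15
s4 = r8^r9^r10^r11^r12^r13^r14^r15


s1=0, s2=1, s3=0, s4=0

Syndrome = 2 (error at position 2)


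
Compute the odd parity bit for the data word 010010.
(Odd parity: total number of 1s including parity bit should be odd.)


Number of 1s in data: 2
Parity bit: 1

1


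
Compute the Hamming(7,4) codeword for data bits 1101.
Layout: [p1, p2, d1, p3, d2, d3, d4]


Parity bits: p1=1, p2=0, p3=0

1010101


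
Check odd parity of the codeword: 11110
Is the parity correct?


Number of 1s: 4

No, parity error (4 ones)


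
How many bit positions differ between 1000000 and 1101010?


XOR: 0101010
Count of 1s: 3

3


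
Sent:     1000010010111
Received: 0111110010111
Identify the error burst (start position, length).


XOR: 1111100000000

Burst at position 0, length 5


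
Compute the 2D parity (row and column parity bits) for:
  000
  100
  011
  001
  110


Row parities: 01010
Column parities: 000

Row P: 01010, Col P: 000, Corner: 0


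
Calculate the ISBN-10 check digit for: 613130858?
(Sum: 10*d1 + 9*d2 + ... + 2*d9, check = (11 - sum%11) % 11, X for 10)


Weighted sum: 181
181 mod 11 = 5

Check digit: 6


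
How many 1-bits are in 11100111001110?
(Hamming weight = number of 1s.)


Counting 1s in 11100111001110

9


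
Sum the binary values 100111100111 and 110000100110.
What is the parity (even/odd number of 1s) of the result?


100111100111 = 2535
110000100110 = 3110
Sum = 5645 = 1011000001101
1s count = 6

even parity (6 ones in 1011000001101)


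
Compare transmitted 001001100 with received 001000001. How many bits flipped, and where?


XOR: 000001101

3 error(s) at position(s): 5, 6, 8


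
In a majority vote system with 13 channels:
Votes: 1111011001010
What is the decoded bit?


Ones: 8 out of 13
Threshold: 7

1 (8/13 voted 1)


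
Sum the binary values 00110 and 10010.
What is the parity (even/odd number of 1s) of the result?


00110 = 6
10010 = 18
Sum = 24 = 11000
1s count = 2

even parity (2 ones in 11000)


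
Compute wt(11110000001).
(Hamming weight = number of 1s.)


Counting 1s in 11110000001

5


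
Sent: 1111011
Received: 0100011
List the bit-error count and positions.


XOR: 1011000

3 error(s) at position(s): 0, 2, 3


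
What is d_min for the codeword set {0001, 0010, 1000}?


Comparing all pairs, minimum distance: 2
Can detect 1 errors, correct 0 errors

2


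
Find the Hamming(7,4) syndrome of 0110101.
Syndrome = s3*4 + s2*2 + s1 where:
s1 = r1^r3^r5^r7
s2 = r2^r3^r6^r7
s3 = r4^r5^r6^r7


s1=1, s2=1, s3=0

Syndrome = 3 (error at position 3)


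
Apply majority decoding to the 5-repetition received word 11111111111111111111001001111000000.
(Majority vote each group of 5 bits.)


Groups: 11111, 11111, 11111, 11111, 00100, 11110, 00000
Majority votes: 1111010

1111010


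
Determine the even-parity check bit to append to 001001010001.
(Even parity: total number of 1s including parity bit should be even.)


Number of 1s in data: 4
Parity bit: 0

0


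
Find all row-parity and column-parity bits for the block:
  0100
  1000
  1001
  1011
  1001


Row parities: 11010
Column parities: 0111

Row P: 11010, Col P: 0111, Corner: 1


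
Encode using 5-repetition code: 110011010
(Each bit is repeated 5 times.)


Each bit -> 5 copies

111111111100000000001111111111000001111100000


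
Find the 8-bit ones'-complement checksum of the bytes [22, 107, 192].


Sum = 321 mod 256 = 65
Complement = 190

190


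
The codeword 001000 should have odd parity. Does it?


Number of 1s: 1

Yes, parity is correct (1 ones)


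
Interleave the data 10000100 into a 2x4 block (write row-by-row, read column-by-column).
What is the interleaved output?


Matrix:
  1000
  0100
Read columns: 10010000

10010000


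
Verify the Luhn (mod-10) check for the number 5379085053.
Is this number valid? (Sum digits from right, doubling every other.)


Luhn sum = 31
31 mod 10 = 1

Invalid (Luhn sum mod 10 = 1)


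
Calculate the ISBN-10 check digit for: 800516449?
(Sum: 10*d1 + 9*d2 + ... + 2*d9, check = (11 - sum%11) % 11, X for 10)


Weighted sum: 197
197 mod 11 = 10

Check digit: 1


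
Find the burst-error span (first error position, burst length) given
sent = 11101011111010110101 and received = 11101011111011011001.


XOR: 00000000000001101100

Burst at position 13, length 5


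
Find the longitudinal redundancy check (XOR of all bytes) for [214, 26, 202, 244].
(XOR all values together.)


XOR chain: 214 ^ 26 ^ 202 ^ 244 = 242

242


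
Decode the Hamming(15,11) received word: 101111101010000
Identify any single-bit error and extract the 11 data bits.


Syndrome = 0: no error detected

Data: 11111010000 (no errors)


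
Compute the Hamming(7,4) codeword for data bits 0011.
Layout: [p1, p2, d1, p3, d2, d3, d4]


Parity bits: p1=1, p2=0, p3=0

1000011


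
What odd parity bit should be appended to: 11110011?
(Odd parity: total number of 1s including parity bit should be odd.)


Number of 1s in data: 6
Parity bit: 1

1


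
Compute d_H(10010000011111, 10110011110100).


XOR: 00100011101011
Count of 1s: 7

7


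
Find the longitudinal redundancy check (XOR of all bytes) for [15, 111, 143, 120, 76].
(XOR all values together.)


XOR chain: 15 ^ 111 ^ 143 ^ 120 ^ 76 = 219

219


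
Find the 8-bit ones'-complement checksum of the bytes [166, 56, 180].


Sum = 402 mod 256 = 146
Complement = 109

109


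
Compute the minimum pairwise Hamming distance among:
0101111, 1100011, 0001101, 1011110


Comparing all pairs, minimum distance: 2
Can detect 1 errors, correct 0 errors

2


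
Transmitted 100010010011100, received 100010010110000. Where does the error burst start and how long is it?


XOR: 000000000101100

Burst at position 9, length 4


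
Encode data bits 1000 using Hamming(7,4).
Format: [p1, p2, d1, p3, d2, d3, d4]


Parity bits: p1=1, p2=1, p3=0

1110000


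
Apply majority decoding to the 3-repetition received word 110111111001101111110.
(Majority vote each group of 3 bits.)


Groups: 110, 111, 111, 001, 101, 111, 110
Majority votes: 1110111

1110111


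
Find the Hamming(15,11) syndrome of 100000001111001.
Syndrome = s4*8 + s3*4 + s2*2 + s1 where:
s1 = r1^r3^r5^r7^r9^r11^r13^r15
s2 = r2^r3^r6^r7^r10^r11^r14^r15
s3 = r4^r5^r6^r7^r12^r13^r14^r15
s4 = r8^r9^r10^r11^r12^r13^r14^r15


s1=0, s2=1, s3=0, s4=1

Syndrome = 10 (error at position 10)


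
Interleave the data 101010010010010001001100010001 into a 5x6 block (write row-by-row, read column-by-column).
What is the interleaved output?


Matrix:
  101010
  010010
  010001
  001100
  010001
Read columns: 100000110110010000101100000101

100000110110010000101100000101


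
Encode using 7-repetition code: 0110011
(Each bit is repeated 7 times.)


Each bit -> 7 copies

0000000111111111111110000000000000011111111111111


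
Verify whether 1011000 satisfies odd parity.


Number of 1s: 3

Yes, parity is correct (3 ones)


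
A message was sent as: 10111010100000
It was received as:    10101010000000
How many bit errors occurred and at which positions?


XOR: 00010000100000

2 error(s) at position(s): 3, 8


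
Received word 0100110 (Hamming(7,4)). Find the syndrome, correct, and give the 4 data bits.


Syndrome = 1: error at position 1

Data: 0110 (corrected bit 1)


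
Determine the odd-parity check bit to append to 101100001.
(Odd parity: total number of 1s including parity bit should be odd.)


Number of 1s in data: 4
Parity bit: 1

1


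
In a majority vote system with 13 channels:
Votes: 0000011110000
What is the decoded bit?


Ones: 4 out of 13
Threshold: 7

0 (4/13 voted 1)


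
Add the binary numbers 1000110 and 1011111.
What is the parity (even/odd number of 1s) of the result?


1000110 = 70
1011111 = 95
Sum = 165 = 10100101
1s count = 4

even parity (4 ones in 10100101)


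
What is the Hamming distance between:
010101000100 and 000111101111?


XOR: 010010101011
Count of 1s: 6

6


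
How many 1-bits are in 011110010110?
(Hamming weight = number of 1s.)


Counting 1s in 011110010110

7


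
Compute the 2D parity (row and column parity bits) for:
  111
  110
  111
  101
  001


Row parities: 10101
Column parities: 010

Row P: 10101, Col P: 010, Corner: 1


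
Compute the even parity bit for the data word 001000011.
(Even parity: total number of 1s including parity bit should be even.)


Number of 1s in data: 3
Parity bit: 1

1


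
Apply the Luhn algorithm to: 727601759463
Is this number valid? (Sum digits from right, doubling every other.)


Luhn sum = 48
48 mod 10 = 8

Invalid (Luhn sum mod 10 = 8)


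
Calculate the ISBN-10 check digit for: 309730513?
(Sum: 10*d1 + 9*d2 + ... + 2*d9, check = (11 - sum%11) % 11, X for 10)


Weighted sum: 198
198 mod 11 = 0

Check digit: 0


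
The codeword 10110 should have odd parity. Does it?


Number of 1s: 3

Yes, parity is correct (3 ones)


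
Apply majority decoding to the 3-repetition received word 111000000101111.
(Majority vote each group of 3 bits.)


Groups: 111, 000, 000, 101, 111
Majority votes: 10011

10011


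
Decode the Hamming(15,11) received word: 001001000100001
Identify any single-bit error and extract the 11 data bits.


Syndrome = 0: no error detected

Data: 10100100001 (no errors)


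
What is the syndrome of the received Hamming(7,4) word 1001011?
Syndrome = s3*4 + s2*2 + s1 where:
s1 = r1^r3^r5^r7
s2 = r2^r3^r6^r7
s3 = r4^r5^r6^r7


s1=0, s2=0, s3=1

Syndrome = 4 (error at position 4)


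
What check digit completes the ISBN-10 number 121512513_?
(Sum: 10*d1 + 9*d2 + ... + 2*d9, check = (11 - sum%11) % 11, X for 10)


Weighted sum: 116
116 mod 11 = 6

Check digit: 5


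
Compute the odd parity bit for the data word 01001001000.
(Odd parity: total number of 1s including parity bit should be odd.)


Number of 1s in data: 3
Parity bit: 0

0


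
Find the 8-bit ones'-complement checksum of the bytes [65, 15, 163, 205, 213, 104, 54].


Sum = 819 mod 256 = 51
Complement = 204

204


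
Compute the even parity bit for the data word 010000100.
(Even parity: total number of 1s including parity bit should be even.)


Number of 1s in data: 2
Parity bit: 0

0


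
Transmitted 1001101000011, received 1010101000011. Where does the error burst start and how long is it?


XOR: 0011000000000

Burst at position 2, length 2


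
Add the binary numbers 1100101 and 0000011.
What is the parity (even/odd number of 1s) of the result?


1100101 = 101
0000011 = 3
Sum = 104 = 1101000
1s count = 3

odd parity (3 ones in 1101000)


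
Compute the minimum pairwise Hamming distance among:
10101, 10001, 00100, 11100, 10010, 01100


Comparing all pairs, minimum distance: 1
Can detect 0 errors, correct 0 errors

1


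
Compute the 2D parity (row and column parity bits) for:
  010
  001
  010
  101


Row parities: 1110
Column parities: 100

Row P: 1110, Col P: 100, Corner: 1


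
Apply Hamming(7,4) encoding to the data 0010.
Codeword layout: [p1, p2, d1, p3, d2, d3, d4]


Parity bits: p1=0, p2=1, p3=1

0101010


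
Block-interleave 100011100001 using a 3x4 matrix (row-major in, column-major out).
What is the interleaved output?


Matrix:
  1000
  1110
  0001
Read columns: 110010010001

110010010001


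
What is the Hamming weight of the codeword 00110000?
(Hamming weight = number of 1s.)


Counting 1s in 00110000

2


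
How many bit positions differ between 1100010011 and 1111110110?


XOR: 0011100101
Count of 1s: 5

5


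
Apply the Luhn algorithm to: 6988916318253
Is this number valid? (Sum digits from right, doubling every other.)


Luhn sum = 67
67 mod 10 = 7

Invalid (Luhn sum mod 10 = 7)


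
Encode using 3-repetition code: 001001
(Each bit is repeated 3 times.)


Each bit -> 3 copies

000000111000000111


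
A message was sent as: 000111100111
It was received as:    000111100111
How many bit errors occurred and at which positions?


XOR: 000000000000

0 errors (received matches sent)


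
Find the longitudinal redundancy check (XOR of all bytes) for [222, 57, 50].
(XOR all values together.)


XOR chain: 222 ^ 57 ^ 50 = 213

213


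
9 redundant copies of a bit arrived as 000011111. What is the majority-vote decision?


Ones: 5 out of 9
Threshold: 5

1 (5/9 voted 1)


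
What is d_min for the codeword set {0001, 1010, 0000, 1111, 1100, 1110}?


Comparing all pairs, minimum distance: 1
Can detect 0 errors, correct 0 errors

1


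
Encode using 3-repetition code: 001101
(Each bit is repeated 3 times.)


Each bit -> 3 copies

000000111111000111


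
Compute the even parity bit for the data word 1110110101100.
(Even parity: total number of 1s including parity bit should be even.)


Number of 1s in data: 8
Parity bit: 0

0


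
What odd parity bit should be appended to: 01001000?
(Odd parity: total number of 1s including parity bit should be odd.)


Number of 1s in data: 2
Parity bit: 1

1


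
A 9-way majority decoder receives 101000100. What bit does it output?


Ones: 3 out of 9
Threshold: 5

0 (3/9 voted 1)


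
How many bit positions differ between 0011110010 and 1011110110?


XOR: 1000000100
Count of 1s: 2

2


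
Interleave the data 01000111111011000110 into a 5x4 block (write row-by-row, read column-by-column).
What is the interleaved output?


Matrix:
  0100
  0111
  1110
  1100
  0110
Read columns: 00110111110110101000

00110111110110101000


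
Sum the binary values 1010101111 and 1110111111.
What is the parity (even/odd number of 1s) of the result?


1010101111 = 687
1110111111 = 959
Sum = 1646 = 11001101110
1s count = 7

odd parity (7 ones in 11001101110)


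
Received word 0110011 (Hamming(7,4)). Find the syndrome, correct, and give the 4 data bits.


Syndrome = 0: no error detected

Data: 1011 (no errors)


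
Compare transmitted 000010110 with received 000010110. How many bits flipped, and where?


XOR: 000000000

0 errors (received matches sent)


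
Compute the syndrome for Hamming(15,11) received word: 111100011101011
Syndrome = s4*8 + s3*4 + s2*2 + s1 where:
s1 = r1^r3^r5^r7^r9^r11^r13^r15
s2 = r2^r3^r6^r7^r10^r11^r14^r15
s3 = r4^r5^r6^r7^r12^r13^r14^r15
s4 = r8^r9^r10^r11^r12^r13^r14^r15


s1=0, s2=1, s3=0, s4=0

Syndrome = 2 (error at position 2)


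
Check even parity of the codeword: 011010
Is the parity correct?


Number of 1s: 3

No, parity error (3 ones)


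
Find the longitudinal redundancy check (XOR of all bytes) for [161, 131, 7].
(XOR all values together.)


XOR chain: 161 ^ 131 ^ 7 = 37

37


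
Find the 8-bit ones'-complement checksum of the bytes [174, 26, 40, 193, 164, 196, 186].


Sum = 979 mod 256 = 211
Complement = 44

44


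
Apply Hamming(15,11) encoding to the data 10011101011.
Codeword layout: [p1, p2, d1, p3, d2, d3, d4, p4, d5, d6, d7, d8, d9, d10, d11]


Parity bits: p1=0, p2=1, p3=0, p4=1

011000111101011


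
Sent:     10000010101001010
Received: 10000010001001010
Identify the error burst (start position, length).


XOR: 00000000100000000

Burst at position 8, length 1


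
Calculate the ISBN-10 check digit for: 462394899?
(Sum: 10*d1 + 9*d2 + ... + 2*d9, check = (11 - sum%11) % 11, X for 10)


Weighted sum: 282
282 mod 11 = 7

Check digit: 4


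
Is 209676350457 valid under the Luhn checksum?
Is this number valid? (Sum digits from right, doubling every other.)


Luhn sum = 53
53 mod 10 = 3

Invalid (Luhn sum mod 10 = 3)


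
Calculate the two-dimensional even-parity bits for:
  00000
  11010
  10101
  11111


Row parities: 0111
Column parities: 10000

Row P: 0111, Col P: 10000, Corner: 1


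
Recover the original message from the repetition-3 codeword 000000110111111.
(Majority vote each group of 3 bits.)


Groups: 000, 000, 110, 111, 111
Majority votes: 00111

00111


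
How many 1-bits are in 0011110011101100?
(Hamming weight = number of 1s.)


Counting 1s in 0011110011101100

9


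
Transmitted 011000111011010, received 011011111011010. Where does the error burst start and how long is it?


XOR: 000011000000000

Burst at position 4, length 2


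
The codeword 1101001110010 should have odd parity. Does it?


Number of 1s: 7

Yes, parity is correct (7 ones)


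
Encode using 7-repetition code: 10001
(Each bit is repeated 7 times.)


Each bit -> 7 copies

11111110000000000000000000001111111


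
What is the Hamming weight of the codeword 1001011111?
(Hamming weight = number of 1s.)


Counting 1s in 1001011111

7


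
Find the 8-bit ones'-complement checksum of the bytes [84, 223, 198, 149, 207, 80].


Sum = 941 mod 256 = 173
Complement = 82

82


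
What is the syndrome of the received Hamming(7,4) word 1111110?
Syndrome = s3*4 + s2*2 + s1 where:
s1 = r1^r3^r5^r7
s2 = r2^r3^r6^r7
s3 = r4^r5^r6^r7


s1=1, s2=1, s3=1

Syndrome = 7 (error at position 7)


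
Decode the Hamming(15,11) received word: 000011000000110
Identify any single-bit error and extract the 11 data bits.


Syndrome = 0: no error detected

Data: 01100000110 (no errors)


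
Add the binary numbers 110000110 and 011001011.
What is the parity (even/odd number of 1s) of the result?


110000110 = 390
011001011 = 203
Sum = 593 = 1001010001
1s count = 4

even parity (4 ones in 1001010001)


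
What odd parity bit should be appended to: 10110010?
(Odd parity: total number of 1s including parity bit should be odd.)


Number of 1s in data: 4
Parity bit: 1

1


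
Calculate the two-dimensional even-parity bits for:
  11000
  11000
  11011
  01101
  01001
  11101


Row parities: 000100
Column parities: 00010

Row P: 000100, Col P: 00010, Corner: 1


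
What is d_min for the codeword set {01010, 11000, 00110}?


Comparing all pairs, minimum distance: 2
Can detect 1 errors, correct 0 errors

2


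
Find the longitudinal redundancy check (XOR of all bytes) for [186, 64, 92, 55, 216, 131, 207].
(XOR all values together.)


XOR chain: 186 ^ 64 ^ 92 ^ 55 ^ 216 ^ 131 ^ 207 = 5

5
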